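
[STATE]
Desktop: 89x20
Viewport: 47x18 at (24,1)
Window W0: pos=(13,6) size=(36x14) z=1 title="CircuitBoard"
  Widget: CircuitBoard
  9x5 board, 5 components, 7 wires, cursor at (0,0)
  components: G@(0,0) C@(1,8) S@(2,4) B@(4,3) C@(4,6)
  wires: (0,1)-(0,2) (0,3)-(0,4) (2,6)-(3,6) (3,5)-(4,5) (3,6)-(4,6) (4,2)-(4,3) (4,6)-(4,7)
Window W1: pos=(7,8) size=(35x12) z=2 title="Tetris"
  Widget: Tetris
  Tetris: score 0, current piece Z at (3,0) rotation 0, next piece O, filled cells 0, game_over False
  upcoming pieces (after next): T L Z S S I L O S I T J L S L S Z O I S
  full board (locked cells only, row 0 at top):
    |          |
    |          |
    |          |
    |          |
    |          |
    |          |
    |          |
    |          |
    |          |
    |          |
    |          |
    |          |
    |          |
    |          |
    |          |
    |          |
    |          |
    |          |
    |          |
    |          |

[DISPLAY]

                                               
                                               
                                               
                                               
                                               
━━━━━━━━━━━━━━━━━━━━━━━━┓                      
ard                     ┃                      
━━━━━━━━━━━━━━━━━┓──────┨                      
                 ┃      ┃                      
─────────────────┨      ┃                      
                 ┃      ┃                      
                 ┃      ┃                      
                 ┃      ┃                      
                 ┃·     ┃                      
                 ┃│     ┃                      
                 ┃·     ┃                      
:                ┃│     ┃                      
                 ┃C ─ · ┃                      


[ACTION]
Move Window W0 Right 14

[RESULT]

                                               
                                               
                                               
                                               
                                               
   ┏━━━━━━━━━━━━━━━━━━━━━━━━━━━━━━━━━━┓        
   ┃ CircuitBoard                     ┃        
━━━━━━━━━━━━━━━━━┓────────────────────┨        
                 ┃ 6 7 8              ┃        
─────────────────┨  · ─ ·             ┃        
                 ┃                    ┃        
                 ┃                    ┃        
                 ┃                    ┃        
                 ┃      S       ·     ┃        
                 ┃              │     ┃        
                 ┃          ·   ·     ┃        
:                ┃          │   │     ┃        
                 ┃─ B       ·   C ─ · ┃        


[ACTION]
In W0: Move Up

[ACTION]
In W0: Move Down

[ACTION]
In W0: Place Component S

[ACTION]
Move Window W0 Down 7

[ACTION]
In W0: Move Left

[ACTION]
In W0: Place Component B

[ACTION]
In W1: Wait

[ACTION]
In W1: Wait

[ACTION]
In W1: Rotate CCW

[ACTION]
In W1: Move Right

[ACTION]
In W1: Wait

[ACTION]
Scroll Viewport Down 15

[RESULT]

                                               
                                               
                                               
                                               
   ┏━━━━━━━━━━━━━━━━━━━━━━━━━━━━━━━━━━┓        
   ┃ CircuitBoard                     ┃        
━━━━━━━━━━━━━━━━━┓────────────────────┨        
                 ┃ 6 7 8              ┃        
─────────────────┨  · ─ ·             ┃        
                 ┃                    ┃        
                 ┃                    ┃        
                 ┃                    ┃        
                 ┃      S       ·     ┃        
                 ┃              │     ┃        
                 ┃          ·   ·     ┃        
:                ┃          │   │     ┃        
                 ┃─ B       ·   C ─ · ┃        
━━━━━━━━━━━━━━━━━┛━━━━━━━━━━━━━━━━━━━━┛        


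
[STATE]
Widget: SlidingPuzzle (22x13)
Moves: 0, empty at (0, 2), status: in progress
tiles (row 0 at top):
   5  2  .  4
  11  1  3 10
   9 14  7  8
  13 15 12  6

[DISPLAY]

┌────┬────┬────┬────┐ 
│  5 │  2 │    │  4 │ 
├────┼────┼────┼────┤ 
│ 11 │  1 │  3 │ 10 │ 
├────┼────┼────┼────┤ 
│  9 │ 14 │  7 │  8 │ 
├────┼────┼────┼────┤ 
│ 13 │ 15 │ 12 │  6 │ 
└────┴────┴────┴────┘ 
Moves: 0              
                      
                      
                      


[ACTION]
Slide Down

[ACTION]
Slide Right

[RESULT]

┌────┬────┬────┬────┐ 
│  5 │    │  2 │  4 │ 
├────┼────┼────┼────┤ 
│ 11 │  1 │  3 │ 10 │ 
├────┼────┼────┼────┤ 
│  9 │ 14 │  7 │  8 │ 
├────┼────┼────┼────┤ 
│ 13 │ 15 │ 12 │  6 │ 
└────┴────┴────┴────┘ 
Moves: 1              
                      
                      
                      


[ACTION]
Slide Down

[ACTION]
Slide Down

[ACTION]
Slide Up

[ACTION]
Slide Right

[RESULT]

┌────┬────┬────┬────┐ 
│  5 │  1 │  2 │  4 │ 
├────┼────┼────┼────┤ 
│    │ 11 │  3 │ 10 │ 
├────┼────┼────┼────┤ 
│  9 │ 14 │  7 │  8 │ 
├────┼────┼────┼────┤ 
│ 13 │ 15 │ 12 │  6 │ 
└────┴────┴────┴────┘ 
Moves: 3              
                      
                      
                      


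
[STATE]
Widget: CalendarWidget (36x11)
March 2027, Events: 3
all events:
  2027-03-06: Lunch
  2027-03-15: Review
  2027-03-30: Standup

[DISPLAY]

             March 2027             
Mo Tu We Th Fr Sa Su                
 1  2  3  4  5  6*  7               
 8  9 10 11 12 13 14                
15* 16 17 18 19 20 21               
22 23 24 25 26 27 28                
29 30* 31                           
                                    
                                    
                                    
                                    


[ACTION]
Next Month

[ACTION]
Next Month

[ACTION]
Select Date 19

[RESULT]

              May 2027              
Mo Tu We Th Fr Sa Su                
                1  2                
 3  4  5  6  7  8  9                
10 11 12 13 14 15 16                
17 18 [19] 20 21 22 23              
24 25 26 27 28 29 30                
31                                  
                                    
                                    
                                    


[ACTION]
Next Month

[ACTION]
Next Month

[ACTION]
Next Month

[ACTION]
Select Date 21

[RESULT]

            August 2027             
Mo Tu We Th Fr Sa Su                
                   1                
 2  3  4  5  6  7  8                
 9 10 11 12 13 14 15                
16 17 18 19 20 [21] 22              
23 24 25 26 27 28 29                
30 31                               
                                    
                                    
                                    


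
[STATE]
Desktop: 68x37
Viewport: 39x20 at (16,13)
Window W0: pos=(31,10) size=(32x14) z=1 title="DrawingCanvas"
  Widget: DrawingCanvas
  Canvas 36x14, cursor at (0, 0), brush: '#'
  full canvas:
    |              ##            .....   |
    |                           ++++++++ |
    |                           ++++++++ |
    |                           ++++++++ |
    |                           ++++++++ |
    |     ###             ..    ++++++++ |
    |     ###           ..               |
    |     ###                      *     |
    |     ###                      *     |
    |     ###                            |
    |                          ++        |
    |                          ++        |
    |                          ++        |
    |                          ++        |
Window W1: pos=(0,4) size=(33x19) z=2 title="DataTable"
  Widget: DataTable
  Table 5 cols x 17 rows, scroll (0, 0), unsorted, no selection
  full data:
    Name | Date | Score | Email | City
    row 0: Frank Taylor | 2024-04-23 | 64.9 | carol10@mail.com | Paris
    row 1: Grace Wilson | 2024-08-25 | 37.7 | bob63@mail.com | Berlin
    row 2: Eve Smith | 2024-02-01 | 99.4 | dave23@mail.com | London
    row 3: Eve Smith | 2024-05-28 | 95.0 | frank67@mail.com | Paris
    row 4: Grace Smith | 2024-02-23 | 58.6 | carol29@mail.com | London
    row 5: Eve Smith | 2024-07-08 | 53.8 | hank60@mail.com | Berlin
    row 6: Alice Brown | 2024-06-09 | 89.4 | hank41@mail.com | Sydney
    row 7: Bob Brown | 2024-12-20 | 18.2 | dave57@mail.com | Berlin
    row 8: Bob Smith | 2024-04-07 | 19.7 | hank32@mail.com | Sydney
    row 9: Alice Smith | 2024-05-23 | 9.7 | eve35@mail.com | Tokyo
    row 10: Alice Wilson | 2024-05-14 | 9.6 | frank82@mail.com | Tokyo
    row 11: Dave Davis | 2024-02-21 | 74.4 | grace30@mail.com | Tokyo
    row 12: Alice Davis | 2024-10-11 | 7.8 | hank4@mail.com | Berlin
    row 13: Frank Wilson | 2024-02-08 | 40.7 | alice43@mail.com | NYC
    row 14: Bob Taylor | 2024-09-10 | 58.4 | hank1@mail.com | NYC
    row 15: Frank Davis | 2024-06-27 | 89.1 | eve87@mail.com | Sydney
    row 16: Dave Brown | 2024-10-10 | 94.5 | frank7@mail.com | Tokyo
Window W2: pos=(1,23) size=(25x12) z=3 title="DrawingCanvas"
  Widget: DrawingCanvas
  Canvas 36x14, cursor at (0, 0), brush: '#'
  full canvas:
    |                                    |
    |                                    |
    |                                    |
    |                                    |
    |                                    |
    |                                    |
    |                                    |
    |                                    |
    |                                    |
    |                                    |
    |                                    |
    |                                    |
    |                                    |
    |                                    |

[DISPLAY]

24-02-23│58.6 │c┃             ##       
24-07-08│53.8 │h┃                      
24-06-09│89.4 │h┃                      
24-12-20│18.2 │d┃                      
24-04-07│19.7 │h┃                      
24-05-23│9.7  │e┃    ###             ..
24-05-14│9.6  │f┃    ###           ..  
24-02-21│74.4 │g┃    ###               
24-10-11│7.8  │h┃    ###               
━━━━━━━━━━━━━━━━┛    ###               
━━━━━━━━━┓     ┗━━━━━━━━━━━━━━━━━━━━━━━
         ┃                             
─────────┨                             
         ┃                             
         ┃                             
         ┃                             
         ┃                             
         ┃                             
         ┃                             
         ┃                             


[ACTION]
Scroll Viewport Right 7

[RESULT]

3│58.6 │c┃             ##            ..
8│53.8 │h┃                          +++
9│89.4 │h┃                          +++
0│18.2 │d┃                          +++
7│19.7 │h┃                          +++
3│9.7  │e┃    ###             ..    +++
4│9.6  │f┃    ###           ..         
1│74.4 │g┃    ###                      
1│7.8  │h┃    ###                      
━━━━━━━━━┛    ###                      
━━┓     ┗━━━━━━━━━━━━━━━━━━━━━━━━━━━━━━
  ┃                                    
──┨                                    
  ┃                                    
  ┃                                    
  ┃                                    
  ┃                                    
  ┃                                    
  ┃                                    
  ┃                                    


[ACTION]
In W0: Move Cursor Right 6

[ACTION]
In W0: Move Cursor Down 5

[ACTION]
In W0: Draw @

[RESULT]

3│58.6 │c┃             ##            ..
8│53.8 │h┃                          +++
9│89.4 │h┃                          +++
0│18.2 │d┃                          +++
7│19.7 │h┃                          +++
3│9.7  │e┃    #@#             ..    +++
4│9.6  │f┃    ###           ..         
1│74.4 │g┃    ###                      
1│7.8  │h┃    ###                      
━━━━━━━━━┛    ###                      
━━┓     ┗━━━━━━━━━━━━━━━━━━━━━━━━━━━━━━
  ┃                                    
──┨                                    
  ┃                                    
  ┃                                    
  ┃                                    
  ┃                                    
  ┃                                    
  ┃                                    
  ┃                                    


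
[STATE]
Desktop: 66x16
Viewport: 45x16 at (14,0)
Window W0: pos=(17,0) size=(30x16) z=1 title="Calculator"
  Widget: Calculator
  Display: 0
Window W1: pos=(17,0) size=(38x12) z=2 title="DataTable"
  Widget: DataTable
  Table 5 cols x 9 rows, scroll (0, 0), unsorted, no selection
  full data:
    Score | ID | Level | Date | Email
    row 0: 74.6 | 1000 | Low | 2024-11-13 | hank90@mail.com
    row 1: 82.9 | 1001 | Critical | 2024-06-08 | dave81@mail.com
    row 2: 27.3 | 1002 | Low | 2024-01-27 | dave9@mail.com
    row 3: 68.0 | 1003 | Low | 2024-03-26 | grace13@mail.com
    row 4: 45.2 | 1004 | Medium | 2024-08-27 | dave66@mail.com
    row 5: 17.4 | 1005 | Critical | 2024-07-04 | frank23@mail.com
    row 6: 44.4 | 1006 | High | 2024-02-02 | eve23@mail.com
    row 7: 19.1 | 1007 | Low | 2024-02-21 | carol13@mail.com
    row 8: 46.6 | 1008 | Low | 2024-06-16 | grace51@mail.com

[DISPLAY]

   ┏━━━━━━━━━━━━━━━━━━━━━━━━━━━━━━━━━━━━┓    
   ┃ DataTable                          ┃    
   ┠────────────────────────────────────┨    
   ┃Score│ID  │Level   │Date      │Email┃    
   ┃─────┼────┼────────┼──────────┼─────┃    
   ┃74.6 │1000│Low     │2024-11-13│hank9┃    
   ┃82.9 │1001│Critical│2024-06-08│dave8┃    
   ┃27.3 │1002│Low     │2024-01-27│dave9┃    
   ┃68.0 │1003│Low     │2024-03-26│grace┃    
   ┃45.2 │1004│Medium  │2024-08-27│dave6┃    
   ┃17.4 │1005│Critical│2024-07-04│frank┃    
   ┗━━━━━━━━━━━━━━━━━━━━━━━━━━━━━━━━━━━━┛    
   ┃├───┼───┼───┼───┤           ┃            
   ┃│ C │ MC│ MR│ M+│           ┃            
   ┃└───┴───┴───┴───┘           ┃            
   ┗━━━━━━━━━━━━━━━━━━━━━━━━━━━━┛            


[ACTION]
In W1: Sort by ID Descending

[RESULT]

   ┏━━━━━━━━━━━━━━━━━━━━━━━━━━━━━━━━━━━━┓    
   ┃ DataTable                          ┃    
   ┠────────────────────────────────────┨    
   ┃Score│ID ▼│Level   │Date      │Email┃    
   ┃─────┼────┼────────┼──────────┼─────┃    
   ┃46.6 │1008│Low     │2024-06-16│grace┃    
   ┃19.1 │1007│Low     │2024-02-21│carol┃    
   ┃44.4 │1006│High    │2024-02-02│eve23┃    
   ┃17.4 │1005│Critical│2024-07-04│frank┃    
   ┃45.2 │1004│Medium  │2024-08-27│dave6┃    
   ┃68.0 │1003│Low     │2024-03-26│grace┃    
   ┗━━━━━━━━━━━━━━━━━━━━━━━━━━━━━━━━━━━━┛    
   ┃├───┼───┼───┼───┤           ┃            
   ┃│ C │ MC│ MR│ M+│           ┃            
   ┃└───┴───┴───┴───┘           ┃            
   ┗━━━━━━━━━━━━━━━━━━━━━━━━━━━━┛            


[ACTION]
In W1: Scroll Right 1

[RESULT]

   ┏━━━━━━━━━━━━━━━━━━━━━━━━━━━━━━━━━━━━┓    
   ┃ DataTable                          ┃    
   ┠────────────────────────────────────┨    
   ┃core│ID ▼│Level   │Date      │Email ┃    
   ┃────┼────┼────────┼──────────┼──────┃    
   ┃6.6 │1008│Low     │2024-06-16│grace5┃    
   ┃9.1 │1007│Low     │2024-02-21│carol1┃    
   ┃4.4 │1006│High    │2024-02-02│eve23@┃    
   ┃7.4 │1005│Critical│2024-07-04│frank2┃    
   ┃5.2 │1004│Medium  │2024-08-27│dave66┃    
   ┃8.0 │1003│Low     │2024-03-26│grace1┃    
   ┗━━━━━━━━━━━━━━━━━━━━━━━━━━━━━━━━━━━━┛    
   ┃├───┼───┼───┼───┤           ┃            
   ┃│ C │ MC│ MR│ M+│           ┃            
   ┃└───┴───┴───┴───┘           ┃            
   ┗━━━━━━━━━━━━━━━━━━━━━━━━━━━━┛            


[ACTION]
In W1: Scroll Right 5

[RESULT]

   ┏━━━━━━━━━━━━━━━━━━━━━━━━━━━━━━━━━━━━┓    
   ┃ DataTable                          ┃    
   ┠────────────────────────────────────┨    
   ┃ID ▼│Level   │Date      │Email      ┃    
   ┃────┼────────┼──────────┼───────────┃    
   ┃1008│Low     │2024-06-16│grace51@mai┃    
   ┃1007│Low     │2024-02-21│carol13@mai┃    
   ┃1006│High    │2024-02-02│eve23@mail.┃    
   ┃1005│Critical│2024-07-04│frank23@mai┃    
   ┃1004│Medium  │2024-08-27│dave66@mail┃    
   ┃1003│Low     │2024-03-26│grace13@mai┃    
   ┗━━━━━━━━━━━━━━━━━━━━━━━━━━━━━━━━━━━━┛    
   ┃├───┼───┼───┼───┤           ┃            
   ┃│ C │ MC│ MR│ M+│           ┃            
   ┃└───┴───┴───┴───┘           ┃            
   ┗━━━━━━━━━━━━━━━━━━━━━━━━━━━━┛            


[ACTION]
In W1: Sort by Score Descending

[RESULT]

   ┏━━━━━━━━━━━━━━━━━━━━━━━━━━━━━━━━━━━━┓    
   ┃ DataTable                          ┃    
   ┠────────────────────────────────────┨    
   ┃ID  │Level   │Date      │Email      ┃    
   ┃────┼────────┼──────────┼───────────┃    
   ┃1001│Critical│2024-06-08│dave81@mail┃    
   ┃1000│Low     │2024-11-13│hank90@mail┃    
   ┃1003│Low     │2024-03-26│grace13@mai┃    
   ┃1008│Low     │2024-06-16│grace51@mai┃    
   ┃1004│Medium  │2024-08-27│dave66@mail┃    
   ┃1006│High    │2024-02-02│eve23@mail.┃    
   ┗━━━━━━━━━━━━━━━━━━━━━━━━━━━━━━━━━━━━┛    
   ┃├───┼───┼───┼───┤           ┃            
   ┃│ C │ MC│ MR│ M+│           ┃            
   ┃└───┴───┴───┴───┘           ┃            
   ┗━━━━━━━━━━━━━━━━━━━━━━━━━━━━┛            


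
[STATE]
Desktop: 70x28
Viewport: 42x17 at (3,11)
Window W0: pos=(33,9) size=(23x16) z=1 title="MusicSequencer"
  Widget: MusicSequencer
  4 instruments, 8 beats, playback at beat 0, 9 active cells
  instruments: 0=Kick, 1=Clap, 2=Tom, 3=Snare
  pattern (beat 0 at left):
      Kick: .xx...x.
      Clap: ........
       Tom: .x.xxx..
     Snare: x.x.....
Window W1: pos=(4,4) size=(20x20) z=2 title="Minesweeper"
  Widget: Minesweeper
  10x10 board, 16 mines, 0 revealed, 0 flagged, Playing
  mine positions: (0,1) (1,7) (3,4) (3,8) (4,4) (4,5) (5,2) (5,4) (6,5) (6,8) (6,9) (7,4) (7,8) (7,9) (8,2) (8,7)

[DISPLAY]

 ┃■■■■■■■■■■        ┃         ┠───────────
 ┃■■■■■■■■■■        ┃         ┃      ▼1234
 ┃■■■■■■■■■■        ┃         ┃  Kick·██··
 ┃■■■■■■■■■■        ┃         ┃  Clap·····
 ┃■■■■■■■■■■        ┃         ┃   Tom·█·██
 ┃■■■■■■■■■■        ┃         ┃ Snare█·█··
 ┃                  ┃         ┃           
 ┃                  ┃         ┃           
 ┃                  ┃         ┃           
 ┃                  ┃         ┃           
 ┃                  ┃         ┃           
 ┃                  ┃         ┃           
 ┗━━━━━━━━━━━━━━━━━━┛         ┃           
                              ┗━━━━━━━━━━━
                                          
                                          
                                          


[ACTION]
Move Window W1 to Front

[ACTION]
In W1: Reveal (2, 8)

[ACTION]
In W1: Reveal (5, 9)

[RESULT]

 ┃■■■■■■■■■■        ┃         ┠───────────
 ┃■■■■■■■■■2        ┃         ┃      ▼1234
 ┃■■■■■■■■■■        ┃         ┃  Kick·██··
 ┃■■■■■■■■■■        ┃         ┃  Clap·····
 ┃■■■■■■■■■■        ┃         ┃   Tom·█·██
 ┃■■■■■■■■■■        ┃         ┃ Snare█·█··
 ┃                  ┃         ┃           
 ┃                  ┃         ┃           
 ┃                  ┃         ┃           
 ┃                  ┃         ┃           
 ┃                  ┃         ┃           
 ┃                  ┃         ┃           
 ┗━━━━━━━━━━━━━━━━━━┛         ┃           
                              ┗━━━━━━━━━━━
                                          
                                          
                                          


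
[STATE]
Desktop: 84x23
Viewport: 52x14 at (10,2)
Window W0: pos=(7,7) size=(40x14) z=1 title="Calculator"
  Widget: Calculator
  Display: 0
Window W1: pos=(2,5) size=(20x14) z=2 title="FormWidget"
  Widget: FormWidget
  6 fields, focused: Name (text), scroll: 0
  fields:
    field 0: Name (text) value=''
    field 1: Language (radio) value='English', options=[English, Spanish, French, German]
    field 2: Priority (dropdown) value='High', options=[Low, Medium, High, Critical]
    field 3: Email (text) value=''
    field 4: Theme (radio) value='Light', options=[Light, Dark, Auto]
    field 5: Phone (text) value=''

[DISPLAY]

                                                    
                                                    
                                                    
━━━━━━━━━━━┓                                        
dget       ┃                                        
───────────┨━━━━━━━━━━━━━━━━━━━━━━━━┓               
       [  ]┃                        ┃               
age:   (●) ┃────────────────────────┨               
ity:   [H▼]┃                       0┃               
:      [  ]┃──┐                     ┃               
:      (●) ┃÷ │                     ┃               
:      [  ]┃──┤                     ┃               
           ┃× │                     ┃               
           ┃──┤                     ┃               


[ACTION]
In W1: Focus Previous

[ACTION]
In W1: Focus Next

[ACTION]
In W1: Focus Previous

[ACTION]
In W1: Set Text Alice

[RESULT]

                                                    
                                                    
                                                    
━━━━━━━━━━━┓                                        
dget       ┃                                        
───────────┨━━━━━━━━━━━━━━━━━━━━━━━━┓               
       [  ]┃                        ┃               
age:   (●) ┃────────────────────────┨               
ity:   [H▼]┃                       0┃               
:      [  ]┃──┐                     ┃               
:      (●) ┃÷ │                     ┃               
:      [Al]┃──┤                     ┃               
           ┃× │                     ┃               
           ┃──┤                     ┃               


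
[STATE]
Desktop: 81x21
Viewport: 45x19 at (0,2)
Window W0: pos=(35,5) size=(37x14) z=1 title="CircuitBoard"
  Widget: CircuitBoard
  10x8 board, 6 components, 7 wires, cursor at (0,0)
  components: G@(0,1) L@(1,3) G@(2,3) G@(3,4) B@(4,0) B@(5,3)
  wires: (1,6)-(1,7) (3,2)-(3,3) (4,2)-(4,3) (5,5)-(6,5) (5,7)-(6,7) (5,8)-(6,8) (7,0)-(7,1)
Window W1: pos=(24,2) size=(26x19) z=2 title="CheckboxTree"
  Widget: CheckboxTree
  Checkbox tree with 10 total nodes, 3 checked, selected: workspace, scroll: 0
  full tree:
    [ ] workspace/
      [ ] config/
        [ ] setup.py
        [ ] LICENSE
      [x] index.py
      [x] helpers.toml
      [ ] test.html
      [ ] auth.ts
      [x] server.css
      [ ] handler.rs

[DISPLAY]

                        ┏━━━━━━━━━━━━━━━━━━━━
                        ┃ CheckboxTree       
                        ┠────────────────────
                        ┃>[-] workspace/     
                        ┃   [ ] config/      
                        ┃     [ ] setup.py   
                        ┃     [ ] LICENSE    
                        ┃   [x] index.py     
                        ┃   [x] helpers.toml 
                        ┃   [ ] test.html    
                        ┃   [ ] auth.ts      
                        ┃   [x] server.css   
                        ┃   [ ] handler.rs   
                        ┃                    
                        ┃                    
                        ┃                    
                        ┃                    
                        ┃                    
                        ┗━━━━━━━━━━━━━━━━━━━━


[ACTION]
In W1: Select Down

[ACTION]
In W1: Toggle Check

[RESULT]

                        ┏━━━━━━━━━━━━━━━━━━━━
                        ┃ CheckboxTree       
                        ┠────────────────────
                        ┃ [-] workspace/     
                        ┃>  [x] config/      
                        ┃     [x] setup.py   
                        ┃     [x] LICENSE    
                        ┃   [x] index.py     
                        ┃   [x] helpers.toml 
                        ┃   [ ] test.html    
                        ┃   [ ] auth.ts      
                        ┃   [x] server.css   
                        ┃   [ ] handler.rs   
                        ┃                    
                        ┃                    
                        ┃                    
                        ┃                    
                        ┃                    
                        ┗━━━━━━━━━━━━━━━━━━━━


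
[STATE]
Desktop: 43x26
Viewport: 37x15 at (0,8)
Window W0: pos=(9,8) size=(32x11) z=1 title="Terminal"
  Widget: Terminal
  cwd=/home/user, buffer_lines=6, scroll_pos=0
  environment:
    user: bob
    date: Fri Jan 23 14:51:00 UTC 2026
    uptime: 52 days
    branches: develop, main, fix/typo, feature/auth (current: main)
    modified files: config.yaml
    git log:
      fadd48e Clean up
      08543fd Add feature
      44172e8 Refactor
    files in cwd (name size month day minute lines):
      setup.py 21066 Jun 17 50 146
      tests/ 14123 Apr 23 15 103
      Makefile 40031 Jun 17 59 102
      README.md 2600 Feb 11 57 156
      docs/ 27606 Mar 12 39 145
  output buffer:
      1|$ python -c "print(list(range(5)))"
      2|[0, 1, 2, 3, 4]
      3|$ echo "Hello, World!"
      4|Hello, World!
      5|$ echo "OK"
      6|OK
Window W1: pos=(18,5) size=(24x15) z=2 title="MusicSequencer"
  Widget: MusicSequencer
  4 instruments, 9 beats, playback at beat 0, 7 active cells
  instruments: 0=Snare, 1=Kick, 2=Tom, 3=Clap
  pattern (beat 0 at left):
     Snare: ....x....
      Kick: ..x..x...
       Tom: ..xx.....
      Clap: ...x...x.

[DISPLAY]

         ┏━━━━━━━━┃      ▼12345678   
         ┃ Termina┃ Snare····█····   
         ┠────────┃  Kick··█··█···   
         ┃$ python┃   Tom··██·····   
         ┃[0, 1, 2┃  Clap···█···█·   
         ┃$ echo "┃                  
         ┃Hello, W┃                  
         ┃$ echo "┃                  
         ┃OK      ┃                  
         ┃$ █     ┃                  
         ┗━━━━━━━━┃                  
                  ┗━━━━━━━━━━━━━━━━━━
                                     
                                     
                                     


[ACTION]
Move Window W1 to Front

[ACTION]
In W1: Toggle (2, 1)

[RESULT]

         ┏━━━━━━━━┃      ▼12345678   
         ┃ Termina┃ Snare····█····   
         ┠────────┃  Kick··█··█···   
         ┃$ python┃   Tom·███·····   
         ┃[0, 1, 2┃  Clap···█···█·   
         ┃$ echo "┃                  
         ┃Hello, W┃                  
         ┃$ echo "┃                  
         ┃OK      ┃                  
         ┃$ █     ┃                  
         ┗━━━━━━━━┃                  
                  ┗━━━━━━━━━━━━━━━━━━
                                     
                                     
                                     


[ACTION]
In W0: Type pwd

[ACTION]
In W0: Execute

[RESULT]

         ┏━━━━━━━━┃      ▼12345678   
         ┃ Termina┃ Snare····█····   
         ┠────────┃  Kick··█··█···   
         ┃$ echo "┃   Tom·███·····   
         ┃Hello, W┃  Clap···█···█·   
         ┃$ echo "┃                  
         ┃OK      ┃                  
         ┃$ pwd   ┃                  
         ┃/home/us┃                  
         ┃$ █     ┃                  
         ┗━━━━━━━━┃                  
                  ┗━━━━━━━━━━━━━━━━━━
                                     
                                     
                                     


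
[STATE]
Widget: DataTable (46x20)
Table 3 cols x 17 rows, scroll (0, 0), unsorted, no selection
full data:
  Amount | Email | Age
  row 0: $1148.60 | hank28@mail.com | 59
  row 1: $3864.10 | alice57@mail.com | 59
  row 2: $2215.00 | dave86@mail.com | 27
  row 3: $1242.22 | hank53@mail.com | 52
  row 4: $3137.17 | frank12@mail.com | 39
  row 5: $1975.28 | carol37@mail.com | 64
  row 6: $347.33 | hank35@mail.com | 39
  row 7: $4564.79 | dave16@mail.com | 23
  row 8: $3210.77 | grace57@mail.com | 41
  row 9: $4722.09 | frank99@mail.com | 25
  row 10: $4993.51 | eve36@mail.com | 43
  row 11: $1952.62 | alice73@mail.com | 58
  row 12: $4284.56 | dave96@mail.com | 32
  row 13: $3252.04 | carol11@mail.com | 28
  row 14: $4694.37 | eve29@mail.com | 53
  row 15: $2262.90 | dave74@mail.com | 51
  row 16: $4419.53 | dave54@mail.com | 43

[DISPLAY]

Amount  │Email           │Age                 
────────┼────────────────┼───                 
$1148.60│hank28@mail.com │59                  
$3864.10│alice57@mail.com│59                  
$2215.00│dave86@mail.com │27                  
$1242.22│hank53@mail.com │52                  
$3137.17│frank12@mail.com│39                  
$1975.28│carol37@mail.com│64                  
$347.33 │hank35@mail.com │39                  
$4564.79│dave16@mail.com │23                  
$3210.77│grace57@mail.com│41                  
$4722.09│frank99@mail.com│25                  
$4993.51│eve36@mail.com  │43                  
$1952.62│alice73@mail.com│58                  
$4284.56│dave96@mail.com │32                  
$3252.04│carol11@mail.com│28                  
$4694.37│eve29@mail.com  │53                  
$2262.90│dave74@mail.com │51                  
$4419.53│dave54@mail.com │43                  
                                              


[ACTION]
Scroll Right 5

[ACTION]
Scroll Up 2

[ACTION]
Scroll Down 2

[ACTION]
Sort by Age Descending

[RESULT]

Amount  │Email           │Ag▼                 
────────┼────────────────┼───                 
$1975.28│carol37@mail.com│64                  
$1148.60│hank28@mail.com │59                  
$3864.10│alice57@mail.com│59                  
$1952.62│alice73@mail.com│58                  
$4694.37│eve29@mail.com  │53                  
$1242.22│hank53@mail.com │52                  
$2262.90│dave74@mail.com │51                  
$4993.51│eve36@mail.com  │43                  
$4419.53│dave54@mail.com │43                  
$3210.77│grace57@mail.com│41                  
$3137.17│frank12@mail.com│39                  
$347.33 │hank35@mail.com │39                  
$4284.56│dave96@mail.com │32                  
$3252.04│carol11@mail.com│28                  
$2215.00│dave86@mail.com │27                  
$4722.09│frank99@mail.com│25                  
$4564.79│dave16@mail.com │23                  
                                              


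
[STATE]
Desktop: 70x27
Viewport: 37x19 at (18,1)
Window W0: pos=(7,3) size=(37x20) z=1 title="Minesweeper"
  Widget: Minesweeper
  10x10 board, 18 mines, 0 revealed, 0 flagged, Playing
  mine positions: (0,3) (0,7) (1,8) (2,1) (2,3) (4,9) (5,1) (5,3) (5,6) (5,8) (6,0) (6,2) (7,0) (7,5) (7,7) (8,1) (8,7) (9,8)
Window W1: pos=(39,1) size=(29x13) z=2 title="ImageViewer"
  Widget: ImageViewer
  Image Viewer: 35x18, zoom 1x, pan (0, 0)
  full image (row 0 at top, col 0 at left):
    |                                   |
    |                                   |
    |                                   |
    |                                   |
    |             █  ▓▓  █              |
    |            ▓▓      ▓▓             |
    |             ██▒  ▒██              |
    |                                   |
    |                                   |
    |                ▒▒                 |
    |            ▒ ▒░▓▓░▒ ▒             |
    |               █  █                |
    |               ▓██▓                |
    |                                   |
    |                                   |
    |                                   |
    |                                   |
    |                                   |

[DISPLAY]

                     ┏━━━━━━━━━━━━━━━
                     ┃ ImageViewer   
━━━━━━━━━━━━━━━━━━━━━┠───────────────
er                   ┃               
─────────────────────┃               
                     ┃               
                     ┃               
                     ┃             █ 
                     ┃            ▓▓ 
                     ┃             ██
                     ┃               
                     ┃               
                     ┗━━━━━━━━━━━━━━━
                         ┃           
                         ┃           
                         ┃           
                         ┃           
                         ┃           
                         ┃           


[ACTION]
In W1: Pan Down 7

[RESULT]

                     ┏━━━━━━━━━━━━━━━
                     ┃ ImageViewer   
━━━━━━━━━━━━━━━━━━━━━┠───────────────
er                   ┃               
─────────────────────┃               
                     ┃               
                     ┃            ▒ ▒
                     ┃               
                     ┃               
                     ┃               
                     ┃               
                     ┃               
                     ┗━━━━━━━━━━━━━━━
                         ┃           
                         ┃           
                         ┃           
                         ┃           
                         ┃           
                         ┃           


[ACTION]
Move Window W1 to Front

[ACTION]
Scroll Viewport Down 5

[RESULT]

                     ┃               
                     ┃            ▒ ▒
                     ┃               
                     ┃               
                     ┃               
                     ┃               
                     ┃               
                     ┗━━━━━━━━━━━━━━━
                         ┃           
                         ┃           
                         ┃           
                         ┃           
                         ┃           
                         ┃           
                         ┃           
                         ┃           
━━━━━━━━━━━━━━━━━━━━━━━━━┛           
                                     
                                     
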